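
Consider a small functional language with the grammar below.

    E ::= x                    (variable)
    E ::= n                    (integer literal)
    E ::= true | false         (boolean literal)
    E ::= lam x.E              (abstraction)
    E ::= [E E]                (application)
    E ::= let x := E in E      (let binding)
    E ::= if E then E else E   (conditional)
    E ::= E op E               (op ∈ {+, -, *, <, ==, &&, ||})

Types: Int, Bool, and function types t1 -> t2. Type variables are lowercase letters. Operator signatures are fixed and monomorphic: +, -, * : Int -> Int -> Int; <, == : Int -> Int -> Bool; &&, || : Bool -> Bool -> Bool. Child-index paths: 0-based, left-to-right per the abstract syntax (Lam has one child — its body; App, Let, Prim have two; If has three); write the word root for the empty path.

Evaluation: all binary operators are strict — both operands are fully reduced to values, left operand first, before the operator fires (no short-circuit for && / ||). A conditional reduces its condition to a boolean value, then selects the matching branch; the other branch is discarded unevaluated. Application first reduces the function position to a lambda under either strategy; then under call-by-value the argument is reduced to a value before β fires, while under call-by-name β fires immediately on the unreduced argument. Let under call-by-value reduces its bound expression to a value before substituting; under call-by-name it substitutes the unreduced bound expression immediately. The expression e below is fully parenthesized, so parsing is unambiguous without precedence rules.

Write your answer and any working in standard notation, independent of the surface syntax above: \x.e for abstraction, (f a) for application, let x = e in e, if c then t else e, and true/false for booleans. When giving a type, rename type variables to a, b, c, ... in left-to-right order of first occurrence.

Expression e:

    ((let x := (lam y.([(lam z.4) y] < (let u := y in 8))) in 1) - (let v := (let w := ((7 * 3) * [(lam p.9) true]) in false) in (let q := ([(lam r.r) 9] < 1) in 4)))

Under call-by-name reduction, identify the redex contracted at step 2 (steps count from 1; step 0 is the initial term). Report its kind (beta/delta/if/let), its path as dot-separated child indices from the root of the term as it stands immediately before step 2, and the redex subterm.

Working:
step 0: ((let x = (\y.(((\z.4) y) < (let u = y in 8))) in 1) - (let v = (let w = ((7 * 3) * ((\p.9) true)) in false) in (let q = (((\r.r) 9) < 1) in 4)))
step 1: [let@0] (1 - (let v = (let w = ((7 * 3) * ((\p.9) true)) in false) in (let q = (((\r.r) 9) < 1) in 4)))
step 2: [let@1] (1 - (let q = (((\r.r) 9) < 1) in 4))

Answer: let at 1 : (let v = (let w = ((7 * 3) * ((\p.9) true)) in false) in (let q = (((\r.r) 9) < 1) in 4))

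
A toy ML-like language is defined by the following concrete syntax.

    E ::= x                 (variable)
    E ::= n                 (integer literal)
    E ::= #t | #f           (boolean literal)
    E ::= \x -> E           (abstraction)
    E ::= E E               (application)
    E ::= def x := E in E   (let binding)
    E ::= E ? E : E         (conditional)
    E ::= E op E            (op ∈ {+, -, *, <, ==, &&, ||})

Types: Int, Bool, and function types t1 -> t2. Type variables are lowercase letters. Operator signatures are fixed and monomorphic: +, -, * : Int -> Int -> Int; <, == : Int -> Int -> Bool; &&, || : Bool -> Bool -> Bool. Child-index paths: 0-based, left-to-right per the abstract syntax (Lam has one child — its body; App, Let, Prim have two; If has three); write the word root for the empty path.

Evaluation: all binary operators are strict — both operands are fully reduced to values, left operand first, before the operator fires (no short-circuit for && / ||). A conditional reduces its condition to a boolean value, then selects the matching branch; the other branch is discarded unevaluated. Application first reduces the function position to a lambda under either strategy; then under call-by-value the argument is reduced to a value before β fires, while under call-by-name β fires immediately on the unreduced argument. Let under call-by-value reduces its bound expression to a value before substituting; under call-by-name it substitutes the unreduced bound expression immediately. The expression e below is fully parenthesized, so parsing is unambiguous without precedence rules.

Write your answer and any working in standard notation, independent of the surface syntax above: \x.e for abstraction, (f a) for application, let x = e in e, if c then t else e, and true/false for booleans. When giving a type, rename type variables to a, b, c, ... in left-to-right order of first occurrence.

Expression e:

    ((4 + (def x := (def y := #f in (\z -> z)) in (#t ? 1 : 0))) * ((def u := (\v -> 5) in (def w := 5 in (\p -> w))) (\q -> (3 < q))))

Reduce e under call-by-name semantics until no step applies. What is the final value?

Answer: 25

Trace:
step 0: ((4 + (let x = (let y = false in (\z.z)) in (if true then 1 else 0))) * ((let u = (\v.5) in (let w = 5 in (\p.w))) (\q.(3 < q))))
step 1: [let@0.1] ((4 + (if true then 1 else 0)) * ((let u = (\v.5) in (let w = 5 in (\p.w))) (\q.(3 < q))))
step 2: [if@0.1] ((4 + 1) * ((let u = (\v.5) in (let w = 5 in (\p.w))) (\q.(3 < q))))
step 3: [delta@0] (5 * ((let u = (\v.5) in (let w = 5 in (\p.w))) (\q.(3 < q))))
step 4: [let@1.0] (5 * ((let w = 5 in (\p.w)) (\q.(3 < q))))
step 5: [let@1.0] (5 * ((\p.5) (\q.(3 < q))))
step 6: [beta@1] (5 * 5)
step 7: [delta@root] 25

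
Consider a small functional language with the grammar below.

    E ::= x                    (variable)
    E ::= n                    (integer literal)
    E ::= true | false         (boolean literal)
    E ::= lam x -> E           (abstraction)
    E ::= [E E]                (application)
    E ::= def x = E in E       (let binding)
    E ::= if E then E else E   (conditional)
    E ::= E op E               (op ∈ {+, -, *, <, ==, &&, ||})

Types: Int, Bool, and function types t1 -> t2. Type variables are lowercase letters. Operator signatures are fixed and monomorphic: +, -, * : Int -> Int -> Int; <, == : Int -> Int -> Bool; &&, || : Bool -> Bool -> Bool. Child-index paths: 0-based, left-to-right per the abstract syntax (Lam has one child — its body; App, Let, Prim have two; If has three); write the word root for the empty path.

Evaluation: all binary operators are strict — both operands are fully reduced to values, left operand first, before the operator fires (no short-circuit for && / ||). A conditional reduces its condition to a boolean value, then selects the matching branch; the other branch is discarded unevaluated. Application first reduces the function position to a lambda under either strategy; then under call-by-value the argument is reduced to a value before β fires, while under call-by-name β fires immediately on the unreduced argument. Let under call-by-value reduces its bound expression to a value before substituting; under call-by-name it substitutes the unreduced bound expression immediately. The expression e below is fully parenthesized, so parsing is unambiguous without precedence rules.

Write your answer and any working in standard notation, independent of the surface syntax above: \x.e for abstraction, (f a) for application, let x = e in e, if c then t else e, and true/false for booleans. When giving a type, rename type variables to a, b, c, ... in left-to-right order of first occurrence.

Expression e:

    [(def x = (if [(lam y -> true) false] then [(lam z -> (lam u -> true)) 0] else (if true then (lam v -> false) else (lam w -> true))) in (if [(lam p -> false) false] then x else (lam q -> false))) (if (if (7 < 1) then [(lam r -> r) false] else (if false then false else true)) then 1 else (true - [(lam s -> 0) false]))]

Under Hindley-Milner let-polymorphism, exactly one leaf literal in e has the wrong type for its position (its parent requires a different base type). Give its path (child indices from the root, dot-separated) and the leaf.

Trace:
\y._ : a -> Bool
  unify a -> Bool ~ Bool -> b
  unify a ~ Bool
  unify Bool ~ b
_ _ : Bool
  unify Bool ~ Bool
\u._ : d -> Bool
\z._ : c -> d -> Bool
  unify c -> d -> Bool ~ Int -> e
  unify c ~ Int
  unify d -> Bool ~ e
_ _ : d -> Bool
  unify Bool ~ Bool
\v._ : f -> Bool
\w._ : g -> Bool
  unify f -> Bool ~ g -> Bool
  unify f ~ g
  unify Bool ~ Bool
  unify d -> Bool ~ g -> Bool
  unify d ~ g
  unify Bool ~ Bool
let x : forall. g -> Bool
\p._ : h -> Bool
  unify h -> Bool ~ Bool -> i
  unify h ~ Bool
  unify Bool ~ i
_ _ : Bool
  unify Bool ~ Bool
x : j -> Bool
\q._ : k -> Bool
  unify j -> Bool ~ k -> Bool
  unify j ~ k
  unify Bool ~ Bool
  unify Int ~ Int
  unify Int ~ Int
  unify Bool ~ Bool
r : l
\r._ : l -> l
  unify l -> l ~ Bool -> m
  unify l ~ Bool
  unify Bool ~ m
_ _ : Bool
  unify Bool ~ Bool
  unify Bool ~ Bool
  unify Bool ~ Bool
  unify Bool ~ Bool
  unify Bool ~ Int
  FAIL: mismatch Bool ~ Int

Answer: 1.2.0 : true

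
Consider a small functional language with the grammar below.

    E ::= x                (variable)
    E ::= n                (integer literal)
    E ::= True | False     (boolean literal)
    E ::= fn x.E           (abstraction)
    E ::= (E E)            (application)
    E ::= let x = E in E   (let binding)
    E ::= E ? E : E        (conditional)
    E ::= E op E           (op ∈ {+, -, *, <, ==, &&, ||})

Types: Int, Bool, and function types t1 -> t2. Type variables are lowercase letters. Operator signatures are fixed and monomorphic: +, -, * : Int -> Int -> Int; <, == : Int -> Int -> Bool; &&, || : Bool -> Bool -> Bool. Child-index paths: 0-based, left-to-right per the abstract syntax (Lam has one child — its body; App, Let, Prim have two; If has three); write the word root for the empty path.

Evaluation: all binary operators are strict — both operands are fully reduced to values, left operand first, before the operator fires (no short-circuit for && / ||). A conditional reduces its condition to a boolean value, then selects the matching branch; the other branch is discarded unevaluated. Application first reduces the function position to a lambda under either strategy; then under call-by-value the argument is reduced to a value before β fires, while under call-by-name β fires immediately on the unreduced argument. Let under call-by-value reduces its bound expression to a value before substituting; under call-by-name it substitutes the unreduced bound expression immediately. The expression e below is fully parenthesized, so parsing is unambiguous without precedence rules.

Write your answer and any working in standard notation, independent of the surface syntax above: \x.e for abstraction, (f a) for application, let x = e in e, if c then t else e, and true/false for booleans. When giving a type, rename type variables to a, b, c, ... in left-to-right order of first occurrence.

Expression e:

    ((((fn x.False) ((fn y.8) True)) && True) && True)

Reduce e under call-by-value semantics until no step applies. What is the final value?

Answer: false

Derivation:
step 0: ((((\x.false) ((\y.8) true)) && true) && true)
step 1: [beta@0.0.1] ((((\x.false) 8) && true) && true)
step 2: [beta@0.0] ((false && true) && true)
step 3: [delta@0] (false && true)
step 4: [delta@root] false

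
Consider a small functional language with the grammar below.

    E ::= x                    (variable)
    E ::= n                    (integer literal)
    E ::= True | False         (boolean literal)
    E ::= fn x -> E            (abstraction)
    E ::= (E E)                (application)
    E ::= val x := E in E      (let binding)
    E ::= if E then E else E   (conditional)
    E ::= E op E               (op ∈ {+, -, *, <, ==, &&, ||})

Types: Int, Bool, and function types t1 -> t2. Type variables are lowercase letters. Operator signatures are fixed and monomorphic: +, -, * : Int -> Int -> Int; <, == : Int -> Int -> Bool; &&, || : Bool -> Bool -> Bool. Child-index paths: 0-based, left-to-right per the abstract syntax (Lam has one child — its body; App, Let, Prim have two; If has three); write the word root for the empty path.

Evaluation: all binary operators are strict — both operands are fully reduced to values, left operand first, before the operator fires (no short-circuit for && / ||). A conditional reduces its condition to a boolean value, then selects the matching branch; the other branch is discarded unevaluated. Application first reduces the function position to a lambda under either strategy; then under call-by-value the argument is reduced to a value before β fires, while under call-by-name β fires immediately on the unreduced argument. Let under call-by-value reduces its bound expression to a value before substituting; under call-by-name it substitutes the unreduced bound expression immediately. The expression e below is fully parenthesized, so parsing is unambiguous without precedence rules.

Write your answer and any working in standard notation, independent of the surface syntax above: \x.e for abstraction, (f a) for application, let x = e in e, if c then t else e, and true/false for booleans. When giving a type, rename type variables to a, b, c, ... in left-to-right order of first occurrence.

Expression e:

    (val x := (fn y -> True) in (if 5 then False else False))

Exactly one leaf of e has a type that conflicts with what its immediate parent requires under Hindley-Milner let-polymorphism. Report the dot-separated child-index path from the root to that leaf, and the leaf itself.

Derivation:
\y._ : a -> Bool
let x : forall. a -> Bool
  unify Int ~ Bool
  FAIL: mismatch Int ~ Bool

Answer: 1.0 : 5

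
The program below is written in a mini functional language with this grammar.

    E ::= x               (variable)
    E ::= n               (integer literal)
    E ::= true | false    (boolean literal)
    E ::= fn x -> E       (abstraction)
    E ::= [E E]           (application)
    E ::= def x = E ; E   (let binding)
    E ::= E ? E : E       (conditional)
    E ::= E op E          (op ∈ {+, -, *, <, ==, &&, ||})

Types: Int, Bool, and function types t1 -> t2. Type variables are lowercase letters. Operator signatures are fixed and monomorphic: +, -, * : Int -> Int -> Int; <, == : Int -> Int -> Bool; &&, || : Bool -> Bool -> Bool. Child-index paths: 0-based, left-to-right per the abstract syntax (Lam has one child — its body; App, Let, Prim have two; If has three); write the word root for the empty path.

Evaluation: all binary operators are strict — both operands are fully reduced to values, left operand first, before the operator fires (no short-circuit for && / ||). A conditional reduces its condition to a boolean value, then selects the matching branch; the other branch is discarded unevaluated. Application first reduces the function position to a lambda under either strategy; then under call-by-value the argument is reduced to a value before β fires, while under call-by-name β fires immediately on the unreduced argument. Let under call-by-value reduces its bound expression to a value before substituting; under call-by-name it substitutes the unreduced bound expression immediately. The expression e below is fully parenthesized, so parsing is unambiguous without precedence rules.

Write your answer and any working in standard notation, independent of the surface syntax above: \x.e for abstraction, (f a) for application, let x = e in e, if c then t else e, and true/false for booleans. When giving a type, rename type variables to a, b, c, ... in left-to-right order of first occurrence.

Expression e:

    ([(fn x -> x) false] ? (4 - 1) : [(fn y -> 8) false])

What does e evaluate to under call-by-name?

Answer: 8

Trace:
step 0: (if ((\x.x) false) then (4 - 1) else ((\y.8) false))
step 1: [beta@0] (if false then (4 - 1) else ((\y.8) false))
step 2: [if@root] ((\y.8) false)
step 3: [beta@root] 8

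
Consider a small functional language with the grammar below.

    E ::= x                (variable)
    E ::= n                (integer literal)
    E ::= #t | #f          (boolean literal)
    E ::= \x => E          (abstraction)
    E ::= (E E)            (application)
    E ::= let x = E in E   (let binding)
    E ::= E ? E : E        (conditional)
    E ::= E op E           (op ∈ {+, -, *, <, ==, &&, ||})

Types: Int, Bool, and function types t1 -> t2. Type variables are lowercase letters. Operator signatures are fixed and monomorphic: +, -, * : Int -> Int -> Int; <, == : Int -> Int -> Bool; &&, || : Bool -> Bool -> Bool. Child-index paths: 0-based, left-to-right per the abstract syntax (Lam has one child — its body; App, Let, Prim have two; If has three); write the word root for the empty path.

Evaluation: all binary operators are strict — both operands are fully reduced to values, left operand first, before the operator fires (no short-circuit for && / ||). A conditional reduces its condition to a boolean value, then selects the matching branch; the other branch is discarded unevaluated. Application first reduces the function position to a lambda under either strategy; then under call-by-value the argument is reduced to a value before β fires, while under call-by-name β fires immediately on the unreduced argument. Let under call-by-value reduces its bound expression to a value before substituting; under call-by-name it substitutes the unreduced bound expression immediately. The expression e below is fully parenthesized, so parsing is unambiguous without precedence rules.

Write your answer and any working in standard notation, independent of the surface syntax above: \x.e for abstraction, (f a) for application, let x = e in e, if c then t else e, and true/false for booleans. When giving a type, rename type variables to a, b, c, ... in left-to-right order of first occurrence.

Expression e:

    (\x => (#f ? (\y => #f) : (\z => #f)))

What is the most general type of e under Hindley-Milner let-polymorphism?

Working:
  unify Bool ~ Bool
\y._ : b -> Bool
\z._ : c -> Bool
  unify b -> Bool ~ c -> Bool
  unify b ~ c
  unify Bool ~ Bool
\x._ : a -> c -> Bool

Answer: a -> b -> Bool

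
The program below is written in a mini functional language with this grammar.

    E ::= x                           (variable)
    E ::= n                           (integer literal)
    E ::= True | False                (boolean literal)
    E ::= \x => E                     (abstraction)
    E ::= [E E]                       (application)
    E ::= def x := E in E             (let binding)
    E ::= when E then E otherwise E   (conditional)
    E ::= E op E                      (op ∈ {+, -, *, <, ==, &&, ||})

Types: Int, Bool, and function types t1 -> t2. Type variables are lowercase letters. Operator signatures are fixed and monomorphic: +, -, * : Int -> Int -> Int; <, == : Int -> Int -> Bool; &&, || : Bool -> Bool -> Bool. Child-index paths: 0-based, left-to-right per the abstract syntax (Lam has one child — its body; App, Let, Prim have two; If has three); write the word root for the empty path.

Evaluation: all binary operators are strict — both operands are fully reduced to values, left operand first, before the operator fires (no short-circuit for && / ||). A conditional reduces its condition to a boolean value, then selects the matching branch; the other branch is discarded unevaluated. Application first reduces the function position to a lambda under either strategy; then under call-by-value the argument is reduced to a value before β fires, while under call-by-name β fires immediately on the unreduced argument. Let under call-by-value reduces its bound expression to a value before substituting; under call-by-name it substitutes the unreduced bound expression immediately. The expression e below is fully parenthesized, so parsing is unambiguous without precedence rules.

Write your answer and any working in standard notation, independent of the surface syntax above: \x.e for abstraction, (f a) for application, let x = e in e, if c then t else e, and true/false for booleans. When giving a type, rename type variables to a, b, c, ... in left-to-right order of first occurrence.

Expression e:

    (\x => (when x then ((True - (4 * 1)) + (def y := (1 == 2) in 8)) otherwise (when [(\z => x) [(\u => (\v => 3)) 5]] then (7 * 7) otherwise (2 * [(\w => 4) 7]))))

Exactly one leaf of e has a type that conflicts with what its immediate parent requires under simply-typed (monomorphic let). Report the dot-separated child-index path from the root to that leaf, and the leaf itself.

Working:
x : a
  unify a ~ Bool
  unify Bool ~ Int
  FAIL: mismatch Bool ~ Int

Answer: 0.1.0.0 : true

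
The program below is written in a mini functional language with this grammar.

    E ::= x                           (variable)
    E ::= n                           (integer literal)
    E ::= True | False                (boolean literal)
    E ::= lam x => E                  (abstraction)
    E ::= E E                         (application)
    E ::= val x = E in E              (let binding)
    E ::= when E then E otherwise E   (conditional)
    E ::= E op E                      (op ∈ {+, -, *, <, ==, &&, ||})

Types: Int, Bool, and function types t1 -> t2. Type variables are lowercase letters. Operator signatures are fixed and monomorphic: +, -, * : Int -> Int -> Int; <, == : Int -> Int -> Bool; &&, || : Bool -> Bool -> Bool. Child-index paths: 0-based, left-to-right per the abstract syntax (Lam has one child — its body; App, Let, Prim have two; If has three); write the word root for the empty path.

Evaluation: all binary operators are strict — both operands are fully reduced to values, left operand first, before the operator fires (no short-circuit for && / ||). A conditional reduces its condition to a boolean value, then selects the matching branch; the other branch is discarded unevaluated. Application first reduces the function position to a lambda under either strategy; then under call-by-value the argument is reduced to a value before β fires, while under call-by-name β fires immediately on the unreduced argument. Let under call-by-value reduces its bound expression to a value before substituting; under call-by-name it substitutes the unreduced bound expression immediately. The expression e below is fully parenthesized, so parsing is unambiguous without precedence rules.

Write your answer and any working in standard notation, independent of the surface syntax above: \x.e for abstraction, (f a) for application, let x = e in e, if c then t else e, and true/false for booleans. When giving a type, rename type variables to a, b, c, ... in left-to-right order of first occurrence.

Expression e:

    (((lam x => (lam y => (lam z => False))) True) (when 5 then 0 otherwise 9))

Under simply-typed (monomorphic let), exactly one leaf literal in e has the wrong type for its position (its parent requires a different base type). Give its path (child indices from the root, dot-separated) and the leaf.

Answer: 1.0 : 5

Working:
\z._ : c -> Bool
\y._ : b -> c -> Bool
\x._ : a -> b -> c -> Bool
  unify a -> b -> c -> Bool ~ Bool -> d
  unify a ~ Bool
  unify b -> c -> Bool ~ d
_ _ : b -> c -> Bool
  unify Int ~ Bool
  FAIL: mismatch Int ~ Bool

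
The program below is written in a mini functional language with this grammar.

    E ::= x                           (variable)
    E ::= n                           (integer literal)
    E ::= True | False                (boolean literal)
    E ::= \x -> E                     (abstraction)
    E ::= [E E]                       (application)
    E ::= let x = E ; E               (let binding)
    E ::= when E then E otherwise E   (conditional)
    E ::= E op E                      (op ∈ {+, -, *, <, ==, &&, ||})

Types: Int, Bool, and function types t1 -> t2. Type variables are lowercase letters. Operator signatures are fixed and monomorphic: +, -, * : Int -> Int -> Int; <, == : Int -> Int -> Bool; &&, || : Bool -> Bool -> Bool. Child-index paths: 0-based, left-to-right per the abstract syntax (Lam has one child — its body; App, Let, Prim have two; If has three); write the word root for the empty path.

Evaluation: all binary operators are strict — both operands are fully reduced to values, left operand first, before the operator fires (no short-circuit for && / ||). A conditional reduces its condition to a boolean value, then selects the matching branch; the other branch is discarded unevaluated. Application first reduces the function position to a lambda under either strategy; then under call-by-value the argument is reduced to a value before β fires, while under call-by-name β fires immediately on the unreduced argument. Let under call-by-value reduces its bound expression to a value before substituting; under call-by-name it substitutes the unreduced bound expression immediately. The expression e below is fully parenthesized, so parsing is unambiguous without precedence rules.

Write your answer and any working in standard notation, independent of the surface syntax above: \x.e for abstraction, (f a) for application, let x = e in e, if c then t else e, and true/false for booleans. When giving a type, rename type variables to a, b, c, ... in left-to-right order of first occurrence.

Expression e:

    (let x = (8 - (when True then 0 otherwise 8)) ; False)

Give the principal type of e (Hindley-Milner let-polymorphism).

Trace:
  unify Int ~ Int
  unify Bool ~ Bool
  unify Int ~ Int
  unify Int ~ Int
let x : Int

Answer: Bool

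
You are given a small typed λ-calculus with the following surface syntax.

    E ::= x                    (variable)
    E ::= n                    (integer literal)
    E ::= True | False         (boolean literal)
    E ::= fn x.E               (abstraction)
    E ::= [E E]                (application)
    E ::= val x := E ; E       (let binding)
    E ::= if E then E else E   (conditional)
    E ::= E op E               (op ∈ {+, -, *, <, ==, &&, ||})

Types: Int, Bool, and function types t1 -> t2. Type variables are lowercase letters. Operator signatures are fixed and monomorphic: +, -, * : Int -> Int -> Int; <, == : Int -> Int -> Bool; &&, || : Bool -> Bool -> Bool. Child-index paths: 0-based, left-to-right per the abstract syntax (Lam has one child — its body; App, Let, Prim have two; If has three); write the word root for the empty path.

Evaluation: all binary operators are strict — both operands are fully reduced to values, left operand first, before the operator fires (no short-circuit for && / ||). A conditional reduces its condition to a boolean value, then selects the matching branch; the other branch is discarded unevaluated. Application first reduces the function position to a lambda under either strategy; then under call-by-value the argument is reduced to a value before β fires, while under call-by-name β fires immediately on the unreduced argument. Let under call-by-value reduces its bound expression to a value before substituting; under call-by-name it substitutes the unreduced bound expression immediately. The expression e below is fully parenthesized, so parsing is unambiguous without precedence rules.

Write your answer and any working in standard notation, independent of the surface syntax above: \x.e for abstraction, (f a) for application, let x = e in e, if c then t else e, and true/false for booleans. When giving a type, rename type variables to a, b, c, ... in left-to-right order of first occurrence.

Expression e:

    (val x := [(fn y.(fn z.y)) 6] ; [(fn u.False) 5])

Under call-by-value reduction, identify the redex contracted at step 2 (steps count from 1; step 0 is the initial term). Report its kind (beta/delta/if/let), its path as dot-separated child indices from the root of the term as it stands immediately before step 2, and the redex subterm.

Answer: let at root : (let x = (\z.6) in ((\u.false) 5))

Trace:
step 0: (let x = ((\y.(\z.y)) 6) in ((\u.false) 5))
step 1: [beta@0] (let x = (\z.6) in ((\u.false) 5))
step 2: [let@root] ((\u.false) 5)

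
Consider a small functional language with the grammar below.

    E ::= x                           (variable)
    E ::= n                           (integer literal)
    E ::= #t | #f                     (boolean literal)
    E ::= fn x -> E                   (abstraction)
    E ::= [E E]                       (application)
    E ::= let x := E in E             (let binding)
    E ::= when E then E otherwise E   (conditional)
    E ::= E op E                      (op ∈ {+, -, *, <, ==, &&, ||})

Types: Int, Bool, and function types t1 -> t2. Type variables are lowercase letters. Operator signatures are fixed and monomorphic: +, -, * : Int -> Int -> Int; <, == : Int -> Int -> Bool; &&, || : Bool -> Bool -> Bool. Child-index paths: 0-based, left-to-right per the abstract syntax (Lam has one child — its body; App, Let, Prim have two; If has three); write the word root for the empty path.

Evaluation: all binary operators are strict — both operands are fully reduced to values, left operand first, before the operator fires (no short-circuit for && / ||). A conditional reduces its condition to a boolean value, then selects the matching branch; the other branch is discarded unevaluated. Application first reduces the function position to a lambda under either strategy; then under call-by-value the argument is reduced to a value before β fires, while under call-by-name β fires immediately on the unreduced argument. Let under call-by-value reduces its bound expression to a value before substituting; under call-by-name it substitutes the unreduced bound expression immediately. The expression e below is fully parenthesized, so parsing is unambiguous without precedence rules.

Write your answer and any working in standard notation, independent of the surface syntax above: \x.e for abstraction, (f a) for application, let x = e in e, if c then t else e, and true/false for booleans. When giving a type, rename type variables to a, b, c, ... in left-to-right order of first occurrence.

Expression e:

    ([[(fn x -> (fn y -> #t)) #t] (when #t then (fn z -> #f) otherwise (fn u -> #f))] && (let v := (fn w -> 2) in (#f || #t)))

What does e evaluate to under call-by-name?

Answer: true

Derivation:
step 0: ((((\x.(\y.true)) true) (if true then (\z.false) else (\u.false))) && (let v = (\w.2) in (false || true)))
step 1: [beta@0.0] (((\y.true) (if true then (\z.false) else (\u.false))) && (let v = (\w.2) in (false || true)))
step 2: [beta@0] (true && (let v = (\w.2) in (false || true)))
step 3: [let@1] (true && (false || true))
step 4: [delta@1] (true && true)
step 5: [delta@root] true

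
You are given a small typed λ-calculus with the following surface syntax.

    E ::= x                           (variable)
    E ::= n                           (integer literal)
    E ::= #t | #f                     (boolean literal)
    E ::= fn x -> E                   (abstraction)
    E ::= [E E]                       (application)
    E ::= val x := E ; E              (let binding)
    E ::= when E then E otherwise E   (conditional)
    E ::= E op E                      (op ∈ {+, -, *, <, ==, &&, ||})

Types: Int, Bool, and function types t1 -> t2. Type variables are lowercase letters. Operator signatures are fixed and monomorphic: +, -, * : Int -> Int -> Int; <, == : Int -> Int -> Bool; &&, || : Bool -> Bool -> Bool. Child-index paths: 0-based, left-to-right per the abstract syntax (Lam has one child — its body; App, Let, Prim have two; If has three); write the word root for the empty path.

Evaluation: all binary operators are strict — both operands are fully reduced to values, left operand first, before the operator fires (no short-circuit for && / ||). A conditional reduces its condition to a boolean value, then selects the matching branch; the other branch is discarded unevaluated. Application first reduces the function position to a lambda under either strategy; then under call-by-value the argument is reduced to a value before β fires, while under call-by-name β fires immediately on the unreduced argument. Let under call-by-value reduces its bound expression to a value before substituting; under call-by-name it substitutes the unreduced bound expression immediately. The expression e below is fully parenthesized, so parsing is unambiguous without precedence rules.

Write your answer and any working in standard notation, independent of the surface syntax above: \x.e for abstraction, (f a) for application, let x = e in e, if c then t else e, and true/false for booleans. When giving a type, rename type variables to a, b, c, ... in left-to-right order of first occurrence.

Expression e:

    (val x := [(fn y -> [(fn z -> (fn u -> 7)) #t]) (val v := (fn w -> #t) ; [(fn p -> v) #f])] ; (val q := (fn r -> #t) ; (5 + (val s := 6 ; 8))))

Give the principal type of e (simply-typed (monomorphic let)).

Trace:
\u._ : c -> Int
\z._ : b -> c -> Int
  unify b -> c -> Int ~ Bool -> d
  unify b ~ Bool
  unify c -> Int ~ d
_ _ : c -> Int
\y._ : a -> c -> Int
\w._ : e -> Bool
let v : e -> Bool
v : e -> Bool
\p._ : f -> e -> Bool
  unify f -> e -> Bool ~ Bool -> g
  unify f ~ Bool
  unify e -> Bool ~ g
_ _ : e -> Bool
  unify a -> c -> Int ~ (e -> Bool) -> h
  unify a ~ e -> Bool
  unify c -> Int ~ h
_ _ : c -> Int
let x : c -> Int
\r._ : i -> Bool
let q : i -> Bool
  unify Int ~ Int
let s : Int
  unify Int ~ Int

Answer: Int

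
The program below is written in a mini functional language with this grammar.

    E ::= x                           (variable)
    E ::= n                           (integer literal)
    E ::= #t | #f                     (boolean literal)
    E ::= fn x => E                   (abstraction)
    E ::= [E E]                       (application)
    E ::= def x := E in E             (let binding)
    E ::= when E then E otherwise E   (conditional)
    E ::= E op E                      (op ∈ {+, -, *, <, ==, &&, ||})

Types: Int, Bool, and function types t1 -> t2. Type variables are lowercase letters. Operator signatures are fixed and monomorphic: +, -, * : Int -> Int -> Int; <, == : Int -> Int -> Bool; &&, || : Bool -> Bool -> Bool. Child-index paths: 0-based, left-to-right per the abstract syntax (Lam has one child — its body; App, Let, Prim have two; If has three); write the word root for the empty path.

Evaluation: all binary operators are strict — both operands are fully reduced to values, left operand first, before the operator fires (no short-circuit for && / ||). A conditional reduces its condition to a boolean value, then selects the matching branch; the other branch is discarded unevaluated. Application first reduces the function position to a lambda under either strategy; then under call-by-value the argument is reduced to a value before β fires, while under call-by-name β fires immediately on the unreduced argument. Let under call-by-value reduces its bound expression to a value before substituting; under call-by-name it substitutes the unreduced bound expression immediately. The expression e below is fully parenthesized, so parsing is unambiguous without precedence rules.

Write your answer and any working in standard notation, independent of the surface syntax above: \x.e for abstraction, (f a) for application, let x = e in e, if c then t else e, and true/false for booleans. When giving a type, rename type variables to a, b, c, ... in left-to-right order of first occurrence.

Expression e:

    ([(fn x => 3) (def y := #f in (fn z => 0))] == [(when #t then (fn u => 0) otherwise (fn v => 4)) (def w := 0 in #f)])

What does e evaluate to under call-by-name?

Answer: false

Trace:
step 0: (((\x.3) (let y = false in (\z.0))) == ((if true then (\u.0) else (\v.4)) (let w = 0 in false)))
step 1: [beta@0] (3 == ((if true then (\u.0) else (\v.4)) (let w = 0 in false)))
step 2: [if@1.0] (3 == ((\u.0) (let w = 0 in false)))
step 3: [beta@1] (3 == 0)
step 4: [delta@root] false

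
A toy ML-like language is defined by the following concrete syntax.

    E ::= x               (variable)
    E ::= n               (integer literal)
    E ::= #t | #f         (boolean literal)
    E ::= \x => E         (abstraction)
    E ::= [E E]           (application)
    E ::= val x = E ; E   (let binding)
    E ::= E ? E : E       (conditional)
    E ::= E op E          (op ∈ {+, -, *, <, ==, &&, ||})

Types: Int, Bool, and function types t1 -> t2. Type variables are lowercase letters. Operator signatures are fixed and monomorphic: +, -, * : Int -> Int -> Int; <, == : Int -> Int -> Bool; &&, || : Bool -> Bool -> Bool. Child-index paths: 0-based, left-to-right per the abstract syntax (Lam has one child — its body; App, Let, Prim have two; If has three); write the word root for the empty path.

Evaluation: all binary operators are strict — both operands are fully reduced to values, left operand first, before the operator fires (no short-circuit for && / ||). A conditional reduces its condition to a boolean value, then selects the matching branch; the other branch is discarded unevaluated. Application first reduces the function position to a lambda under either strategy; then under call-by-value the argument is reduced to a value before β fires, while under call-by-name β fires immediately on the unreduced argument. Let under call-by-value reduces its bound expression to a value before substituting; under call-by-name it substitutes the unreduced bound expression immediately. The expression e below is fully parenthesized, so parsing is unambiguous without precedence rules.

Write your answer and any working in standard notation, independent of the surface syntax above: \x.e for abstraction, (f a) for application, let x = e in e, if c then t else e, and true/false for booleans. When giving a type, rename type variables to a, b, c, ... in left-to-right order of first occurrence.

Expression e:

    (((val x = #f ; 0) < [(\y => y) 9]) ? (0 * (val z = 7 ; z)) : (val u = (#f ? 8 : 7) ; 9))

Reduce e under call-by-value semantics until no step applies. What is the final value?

Answer: 0

Working:
step 0: (if ((let x = false in 0) < ((\y.y) 9)) then (0 * (let z = 7 in z)) else (let u = (if false then 8 else 7) in 9))
step 1: [let@0.0] (if (0 < ((\y.y) 9)) then (0 * (let z = 7 in z)) else (let u = (if false then 8 else 7) in 9))
step 2: [beta@0.1] (if (0 < 9) then (0 * (let z = 7 in z)) else (let u = (if false then 8 else 7) in 9))
step 3: [delta@0] (if true then (0 * (let z = 7 in z)) else (let u = (if false then 8 else 7) in 9))
step 4: [if@root] (0 * (let z = 7 in z))
step 5: [let@1] (0 * 7)
step 6: [delta@root] 0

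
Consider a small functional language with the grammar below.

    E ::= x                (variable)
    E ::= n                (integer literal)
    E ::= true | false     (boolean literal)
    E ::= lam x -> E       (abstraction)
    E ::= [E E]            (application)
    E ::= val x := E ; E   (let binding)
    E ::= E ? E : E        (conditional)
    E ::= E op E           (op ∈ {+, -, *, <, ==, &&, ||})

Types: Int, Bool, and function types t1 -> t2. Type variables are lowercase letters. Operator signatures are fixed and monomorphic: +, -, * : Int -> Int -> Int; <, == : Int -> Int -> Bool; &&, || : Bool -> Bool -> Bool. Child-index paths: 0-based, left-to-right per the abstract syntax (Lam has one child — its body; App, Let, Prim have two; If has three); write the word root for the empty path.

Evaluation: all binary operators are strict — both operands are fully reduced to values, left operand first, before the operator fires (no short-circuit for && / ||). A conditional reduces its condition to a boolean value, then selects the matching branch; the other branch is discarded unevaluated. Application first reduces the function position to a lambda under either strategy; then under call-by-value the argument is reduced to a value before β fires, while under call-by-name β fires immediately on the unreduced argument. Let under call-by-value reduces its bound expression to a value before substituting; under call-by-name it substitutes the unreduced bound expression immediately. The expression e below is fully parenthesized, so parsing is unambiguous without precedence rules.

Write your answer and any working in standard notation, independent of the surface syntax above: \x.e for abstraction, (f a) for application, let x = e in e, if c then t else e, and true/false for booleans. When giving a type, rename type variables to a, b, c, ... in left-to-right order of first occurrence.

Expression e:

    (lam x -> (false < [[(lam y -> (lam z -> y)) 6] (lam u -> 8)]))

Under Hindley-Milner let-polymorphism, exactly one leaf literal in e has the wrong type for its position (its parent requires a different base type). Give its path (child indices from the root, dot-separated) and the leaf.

Answer: 0.0 : false

Trace:
  unify Bool ~ Int
  FAIL: mismatch Bool ~ Int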